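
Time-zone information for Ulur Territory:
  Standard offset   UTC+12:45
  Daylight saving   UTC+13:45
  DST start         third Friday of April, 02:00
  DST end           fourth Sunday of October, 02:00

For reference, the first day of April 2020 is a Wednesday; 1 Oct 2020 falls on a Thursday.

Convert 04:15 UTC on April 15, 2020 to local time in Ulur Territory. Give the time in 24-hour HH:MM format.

1 April 2020 is a Wednesday, so the first Friday is April 3 and the third is April 17.
1 October 2020 is a Thursday, so the first Sunday is October 4 and the fourth is October 25.
At the standard offset (UTC+12:45), 04:15 UTC + 12h45m = 17:00 Ulur Territory standard time.
The standard-time date in Ulur Territory, April 15, 2020, is outside the daylight-saving period (17 April – 25 October), so Ulur Territory is on standard time, UTC+12:45.
04:15 UTC + 12h45m = 17:00 local.

17:00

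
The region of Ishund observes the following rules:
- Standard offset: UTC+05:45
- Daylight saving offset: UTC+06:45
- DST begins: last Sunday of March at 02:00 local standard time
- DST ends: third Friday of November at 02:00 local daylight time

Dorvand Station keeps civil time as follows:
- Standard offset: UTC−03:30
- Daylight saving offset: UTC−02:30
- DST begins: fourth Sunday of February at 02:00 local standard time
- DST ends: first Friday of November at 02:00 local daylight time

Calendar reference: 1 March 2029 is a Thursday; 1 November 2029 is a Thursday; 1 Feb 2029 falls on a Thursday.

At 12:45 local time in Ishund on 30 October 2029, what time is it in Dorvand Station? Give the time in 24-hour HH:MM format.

03:30

1 March 2029 is a Thursday, so Sundays fall on 4, 11, 18, 25; the last is March 25.
1 November 2029 is a Thursday, so the first Friday is November 2 and the third is November 16.
Daylight saving runs 25 March – 16 November; 30 October 2029 is inside that window, so Ishund is at UTC+06:45.
12:45 Ishund − 6h45m = 06:00 UTC.
1 February 2029 is a Thursday, so the first Sunday is February 4 and the fourth is February 25.
1 November 2029 is a Thursday, so the first Friday is November 2.
At the standard offset (UTC−03:30), 06:00 UTC − 3h30m = 02:30 Dorvand Station standard time.
Daylight saving runs 25 February – 2 November; the standard-time date in Dorvand Station, 30 October 2029, is inside that window, so Dorvand Station is at UTC−02:30.
06:00 UTC − 2h30m = 03:30 Dorvand Station.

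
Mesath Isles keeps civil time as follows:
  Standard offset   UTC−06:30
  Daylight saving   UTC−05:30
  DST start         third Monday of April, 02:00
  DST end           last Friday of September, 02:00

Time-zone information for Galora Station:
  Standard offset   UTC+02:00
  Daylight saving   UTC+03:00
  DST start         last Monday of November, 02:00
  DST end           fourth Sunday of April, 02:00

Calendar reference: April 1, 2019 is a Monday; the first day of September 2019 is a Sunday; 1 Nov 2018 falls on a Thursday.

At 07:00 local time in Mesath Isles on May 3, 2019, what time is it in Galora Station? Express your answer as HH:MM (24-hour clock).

14:30

1 April 2019 is a Monday, so the first Monday is April 1 and the third is April 15.
1 September 2019 is a Sunday, so Fridays fall on 6, 13, 20, 27; the last is September 27.
May 3, 2019 lies within the daylight-saving period (15 April – 27 September), so Mesath Isles is on daylight time, UTC−05:30.
07:00 Mesath Isles + 5h30m = 12:30 UTC.
1 November 2018 is a Thursday, so Mondays fall on 5, 12, 19, 26; the last is November 26.
1 April 2019 is a Monday, so the first Sunday is April 7 and the fourth is April 28.
At the standard offset (UTC+02:00), 12:30 UTC + 2h = 14:30 Galora Station standard time.
The standard-time date in Galora Station, May 3, 2019, does not fall between 26 November 2018 and 28 April 2019, so daylight saving is not in effect and Galora Station is at UTC+02:00.
12:30 UTC + 2h = 14:30 Galora Station.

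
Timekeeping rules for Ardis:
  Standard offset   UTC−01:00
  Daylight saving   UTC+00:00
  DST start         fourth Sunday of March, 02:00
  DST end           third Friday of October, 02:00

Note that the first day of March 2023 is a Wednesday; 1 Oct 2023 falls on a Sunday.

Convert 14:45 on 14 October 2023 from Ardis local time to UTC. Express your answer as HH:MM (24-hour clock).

1 March 2023 is a Wednesday, so the first Sunday is March 5 and the fourth is March 26.
1 October 2023 is a Sunday, so the first Friday is October 6 and the third is October 20.
14 October 2023 lies within the daylight-saving period (26 March – 20 October), so Ardis is on daylight time, UTC+00:00.
14:45 local − 0h = 14:45 UTC.

14:45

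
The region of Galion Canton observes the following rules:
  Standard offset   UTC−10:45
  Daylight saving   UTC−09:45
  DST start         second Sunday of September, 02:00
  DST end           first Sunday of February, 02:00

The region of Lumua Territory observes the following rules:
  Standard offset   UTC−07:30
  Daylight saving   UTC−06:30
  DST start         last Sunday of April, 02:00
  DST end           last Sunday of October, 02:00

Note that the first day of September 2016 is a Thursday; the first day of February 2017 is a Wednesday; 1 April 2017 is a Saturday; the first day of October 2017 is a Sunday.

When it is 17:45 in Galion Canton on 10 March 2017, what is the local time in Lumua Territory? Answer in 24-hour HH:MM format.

1 September 2016 is a Thursday, so the first Sunday is September 4 and the second is September 11.
1 February 2017 is a Wednesday, so the first Sunday is February 5.
10 March 2017 is outside the daylight-saving period (11 September 2016 – 5 February 2017), so Galion Canton is on standard time, UTC−10:45.
17:45 Galion Canton + 10h45m = 04:30 UTC (rolling into the next day, 11 March 2017).
1 April 2017 is a Saturday, so Sundays fall on 2, 9, 16, 23, 30; the last is April 30.
1 October 2017 is a Sunday, so Sundays fall on 1, 8, 15, 22, 29; the last is October 29.
At the standard offset (UTC−07:30), 04:30 UTC − 7h30m = 21:00 Lumua Territory standard time (rolling into the previous day, 10 March 2017).
The standard-time date in Lumua Territory, 10 March 2017, is outside the daylight-saving period (30 April – 29 October), so Lumua Territory is on standard time, UTC−07:30.
04:30 UTC − 7h30m = 21:00 Lumua Territory (rolling into the previous day, 10 March 2017).

21:00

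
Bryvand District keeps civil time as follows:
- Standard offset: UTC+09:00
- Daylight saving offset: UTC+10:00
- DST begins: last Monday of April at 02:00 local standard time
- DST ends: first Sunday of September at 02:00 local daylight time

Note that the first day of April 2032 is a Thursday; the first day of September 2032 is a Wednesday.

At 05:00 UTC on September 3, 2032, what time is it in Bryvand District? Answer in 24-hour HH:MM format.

1 April 2032 is a Thursday, so Mondays fall on 5, 12, 19, 26; the last is April 26.
1 September 2032 is a Wednesday, so the first Sunday is September 5.
At the standard offset (UTC+09:00), 05:00 UTC + 9h = 14:00 Bryvand District standard time.
Daylight saving runs 26 April – 5 September; the standard-time date in Bryvand District, September 3, 2032, is inside that window, so Bryvand District is at UTC+10:00.
05:00 UTC + 10h = 15:00 local.

15:00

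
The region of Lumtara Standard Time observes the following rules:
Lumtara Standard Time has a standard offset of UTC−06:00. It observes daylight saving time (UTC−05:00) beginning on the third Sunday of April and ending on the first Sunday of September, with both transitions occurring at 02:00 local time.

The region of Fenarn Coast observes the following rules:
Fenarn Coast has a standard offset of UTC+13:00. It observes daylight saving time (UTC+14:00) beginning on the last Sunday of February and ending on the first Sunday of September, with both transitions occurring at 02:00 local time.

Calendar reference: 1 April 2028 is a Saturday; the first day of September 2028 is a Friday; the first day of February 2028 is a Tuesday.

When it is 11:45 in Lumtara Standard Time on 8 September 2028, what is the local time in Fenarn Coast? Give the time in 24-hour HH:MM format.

1 April 2028 is a Saturday, so the first Sunday is April 2 and the third is April 16.
1 September 2028 is a Friday, so the first Sunday is September 3.
8 September 2028 does not fall between 16 April and 3 September, so daylight saving is not in effect and Lumtara Standard Time is at UTC−06:00.
11:45 Lumtara Standard Time + 6h = 17:45 UTC.
1 February 2028 is a Tuesday, so Sundays fall on 6, 13, 20, 27; the last is February 27.
1 September 2028 is a Friday, so the first Sunday is September 3.
At the standard offset (UTC+13:00), 17:45 UTC + 13h = 06:45 Fenarn Coast standard time (rolling into the next day, 9 September 2028).
Daylight saving runs 27 February – 3 September; the standard-time date in Fenarn Coast, 9 September 2028, is outside that window, so Fenarn Coast is on standard time at UTC+13:00.
17:45 UTC + 13h = 06:45 Fenarn Coast (rolling into the next day, 9 September 2028).

06:45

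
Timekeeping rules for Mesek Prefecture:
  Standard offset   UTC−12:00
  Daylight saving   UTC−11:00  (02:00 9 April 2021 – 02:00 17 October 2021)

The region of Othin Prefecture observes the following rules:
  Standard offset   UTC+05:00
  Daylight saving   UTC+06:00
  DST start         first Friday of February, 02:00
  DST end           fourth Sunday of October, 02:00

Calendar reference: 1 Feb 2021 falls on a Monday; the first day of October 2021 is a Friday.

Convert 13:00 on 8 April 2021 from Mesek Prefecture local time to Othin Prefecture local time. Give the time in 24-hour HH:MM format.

07:00

Daylight saving runs 9 April – 17 October; 8 April 2021 is outside that window, so Mesek Prefecture is on standard time at UTC−12:00.
13:00 Mesek Prefecture + 12h = 01:00 UTC (rolling into the next day, 9 April 2021).
1 February 2021 is a Monday, so the first Friday is February 5.
1 October 2021 is a Friday, so the first Sunday is October 3 and the fourth is October 24.
At the standard offset (UTC+05:00), 01:00 UTC + 5h = 06:00 Othin Prefecture standard time.
The standard-time date in Othin Prefecture, 9 April 2021, lies within the daylight-saving period (5 February – 24 October), so Othin Prefecture is on daylight time, UTC+06:00.
01:00 UTC + 6h = 07:00 Othin Prefecture.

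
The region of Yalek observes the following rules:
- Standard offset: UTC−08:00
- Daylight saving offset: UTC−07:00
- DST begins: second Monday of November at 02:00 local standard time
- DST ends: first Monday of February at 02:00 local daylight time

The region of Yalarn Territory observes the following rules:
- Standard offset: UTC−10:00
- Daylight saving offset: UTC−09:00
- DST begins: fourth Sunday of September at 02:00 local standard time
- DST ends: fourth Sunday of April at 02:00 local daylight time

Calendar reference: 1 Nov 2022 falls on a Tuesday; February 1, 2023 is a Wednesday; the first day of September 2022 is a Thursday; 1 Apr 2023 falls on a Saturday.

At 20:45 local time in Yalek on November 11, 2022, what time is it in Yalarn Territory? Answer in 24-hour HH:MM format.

1 November 2022 is a Tuesday, so the first Monday is November 7 and the second is November 14.
1 February 2023 is a Wednesday, so the first Monday is February 6.
November 11, 2022 is outside the daylight-saving period (14 November 2022 – 6 February 2023), so Yalek is on standard time, UTC−08:00.
20:45 Yalek + 8h = 04:45 UTC (rolling into the next day, 12 November 2022).
1 September 2022 is a Thursday, so the first Sunday is September 4 and the fourth is September 25.
1 April 2023 is a Saturday, so the first Sunday is April 2 and the fourth is April 23.
At the standard offset (UTC−10:00), 04:45 UTC − 10h = 18:45 Yalarn Territory standard time (rolling into the previous day, 11 November 2022).
The standard-time date in Yalarn Territory, November 11, 2022, falls between 25 September 2022 and 23 April 2023, so daylight saving is in effect and Yalarn Territory is at UTC−09:00.
04:45 UTC − 9h = 19:45 Yalarn Territory (rolling into the previous day, 11 November 2022).

19:45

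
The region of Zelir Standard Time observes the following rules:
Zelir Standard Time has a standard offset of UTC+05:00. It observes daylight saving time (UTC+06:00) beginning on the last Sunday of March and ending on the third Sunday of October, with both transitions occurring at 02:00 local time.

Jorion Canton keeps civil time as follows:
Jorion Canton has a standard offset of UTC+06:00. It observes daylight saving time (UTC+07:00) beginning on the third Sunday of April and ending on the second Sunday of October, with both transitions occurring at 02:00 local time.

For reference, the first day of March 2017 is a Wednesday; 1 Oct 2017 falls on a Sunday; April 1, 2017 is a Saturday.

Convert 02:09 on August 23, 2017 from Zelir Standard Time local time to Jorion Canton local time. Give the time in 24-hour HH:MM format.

03:09

1 March 2017 is a Wednesday, so Sundays fall on 5, 12, 19, 26; the last is March 26.
1 October 2017 is a Sunday, so the first Sunday is October 1 and the third is October 15.
August 23, 2017 falls between 26 March and 15 October, so daylight saving is in effect and Zelir Standard Time is at UTC+06:00.
02:09 Zelir Standard Time − 6h = 20:09 UTC (rolling into the previous day, 22 August 2017).
1 April 2017 is a Saturday, so the first Sunday is April 2 and the third is April 16.
1 October 2017 is a Sunday, so the first Sunday is October 1 and the second is October 8.
At the standard offset (UTC+06:00), 20:09 UTC + 6h = 02:09 Jorion Canton standard time (rolling into the next day, 23 August 2017).
The standard-time date in Jorion Canton, August 23, 2017, falls between 16 April and 8 October, so daylight saving is in effect and Jorion Canton is at UTC+07:00.
20:09 UTC + 7h = 03:09 Jorion Canton (rolling into the next day, 23 August 2017).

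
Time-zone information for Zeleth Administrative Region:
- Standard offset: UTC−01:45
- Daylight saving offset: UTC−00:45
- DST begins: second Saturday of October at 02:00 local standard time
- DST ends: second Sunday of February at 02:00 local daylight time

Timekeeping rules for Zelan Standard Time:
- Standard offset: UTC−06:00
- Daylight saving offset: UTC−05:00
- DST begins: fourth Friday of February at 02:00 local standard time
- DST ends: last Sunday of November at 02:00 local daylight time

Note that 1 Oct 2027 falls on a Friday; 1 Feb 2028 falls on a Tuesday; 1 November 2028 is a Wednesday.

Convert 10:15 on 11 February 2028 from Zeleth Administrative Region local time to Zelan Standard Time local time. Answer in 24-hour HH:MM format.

05:00

1 October 2027 is a Friday, so the first Saturday is October 2 and the second is October 9.
1 February 2028 is a Tuesday, so the first Sunday is February 6 and the second is February 13.
Daylight saving runs 9 October 2027 – 13 February 2028; 11 February 2028 is inside that window, so Zeleth Administrative Region is at UTC−00:45.
10:15 Zeleth Administrative Region + 0h45m = 11:00 UTC.
1 February 2028 is a Tuesday, so the first Friday is February 4 and the fourth is February 25.
1 November 2028 is a Wednesday, so Sundays fall on 5, 12, 19, 26; the last is November 26.
At the standard offset (UTC−06:00), 11:00 UTC − 6h = 05:00 Zelan Standard Time standard time.
The standard-time date in Zelan Standard Time, 11 February 2028, does not fall between 25 February and 26 November, so daylight saving is not in effect and Zelan Standard Time is at UTC−06:00.
11:00 UTC − 6h = 05:00 Zelan Standard Time.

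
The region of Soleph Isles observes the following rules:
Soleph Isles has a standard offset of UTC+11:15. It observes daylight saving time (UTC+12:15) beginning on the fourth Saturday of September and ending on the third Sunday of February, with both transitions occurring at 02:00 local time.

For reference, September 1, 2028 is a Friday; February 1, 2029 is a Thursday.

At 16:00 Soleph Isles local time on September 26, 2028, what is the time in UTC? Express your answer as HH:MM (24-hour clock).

1 September 2028 is a Friday, so the first Saturday is September 2 and the fourth is September 23.
1 February 2029 is a Thursday, so the first Sunday is February 4 and the third is February 18.
Daylight saving runs 23 September 2028 – 18 February 2029; September 26, 2028 is inside that window, so Soleph Isles is at UTC+12:15.
16:00 local − 12h15m = 03:45 UTC.

03:45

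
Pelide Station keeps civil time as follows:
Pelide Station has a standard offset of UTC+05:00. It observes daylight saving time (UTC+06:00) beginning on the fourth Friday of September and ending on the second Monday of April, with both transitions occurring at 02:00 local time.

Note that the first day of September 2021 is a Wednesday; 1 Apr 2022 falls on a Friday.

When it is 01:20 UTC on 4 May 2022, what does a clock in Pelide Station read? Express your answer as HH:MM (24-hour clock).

06:20

1 September 2021 is a Wednesday, so the first Friday is September 3 and the fourth is September 24.
1 April 2022 is a Friday, so the first Monday is April 4 and the second is April 11.
At the standard offset (UTC+05:00), 01:20 UTC + 5h = 06:20 Pelide Station standard time.
Daylight saving runs 24 September 2021 – 11 April 2022; the standard-time date in Pelide Station, 4 May 2022, is outside that window, so Pelide Station is on standard time at UTC+05:00.
01:20 UTC + 5h = 06:20 local.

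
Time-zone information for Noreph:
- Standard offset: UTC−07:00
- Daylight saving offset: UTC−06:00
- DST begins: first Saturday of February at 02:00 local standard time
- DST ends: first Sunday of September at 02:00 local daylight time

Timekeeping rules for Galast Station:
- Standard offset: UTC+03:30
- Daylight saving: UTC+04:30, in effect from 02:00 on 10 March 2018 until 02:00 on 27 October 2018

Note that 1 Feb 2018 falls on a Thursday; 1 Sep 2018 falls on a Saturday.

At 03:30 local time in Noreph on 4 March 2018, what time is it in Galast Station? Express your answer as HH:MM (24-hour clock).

1 February 2018 is a Thursday, so the first Saturday is February 3.
1 September 2018 is a Saturday, so the first Sunday is September 2.
4 March 2018 lies within the daylight-saving period (3 February – 2 September), so Noreph is on daylight time, UTC−06:00.
03:30 Noreph + 6h = 09:30 UTC.
At the standard offset (UTC+03:30), 09:30 UTC + 3h30m = 13:00 Galast Station standard time.
Daylight saving runs 10 March – 27 October; the standard-time date in Galast Station, 4 March 2018, is outside that window, so Galast Station is on standard time at UTC+03:30.
09:30 UTC + 3h30m = 13:00 Galast Station.

13:00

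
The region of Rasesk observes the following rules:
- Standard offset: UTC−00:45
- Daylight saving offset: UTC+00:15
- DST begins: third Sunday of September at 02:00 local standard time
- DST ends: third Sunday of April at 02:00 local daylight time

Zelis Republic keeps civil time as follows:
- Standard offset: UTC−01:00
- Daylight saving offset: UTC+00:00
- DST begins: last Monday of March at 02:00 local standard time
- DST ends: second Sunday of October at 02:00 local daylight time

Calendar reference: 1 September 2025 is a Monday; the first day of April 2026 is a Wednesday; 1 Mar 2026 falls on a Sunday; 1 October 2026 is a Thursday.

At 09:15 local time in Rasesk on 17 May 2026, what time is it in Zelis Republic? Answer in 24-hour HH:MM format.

10:00

1 September 2025 is a Monday, so the first Sunday is September 7 and the third is September 21.
1 April 2026 is a Wednesday, so the first Sunday is April 5 and the third is April 19.
17 May 2026 does not fall between 21 September 2025 and 19 April 2026, so daylight saving is not in effect and Rasesk is at UTC−00:45.
09:15 Rasesk + 0h45m = 10:00 UTC.
1 March 2026 is a Sunday, so Mondays fall on 2, 9, 16, 23, 30; the last is March 30.
1 October 2026 is a Thursday, so the first Sunday is October 4 and the second is October 11.
At the standard offset (UTC−01:00), 10:00 UTC − 1h = 09:00 Zelis Republic standard time.
The standard-time date in Zelis Republic, 17 May 2026, lies within the daylight-saving period (30 March – 11 October), so Zelis Republic is on daylight time, UTC+00:00.
10:00 UTC + 0h = 10:00 Zelis Republic.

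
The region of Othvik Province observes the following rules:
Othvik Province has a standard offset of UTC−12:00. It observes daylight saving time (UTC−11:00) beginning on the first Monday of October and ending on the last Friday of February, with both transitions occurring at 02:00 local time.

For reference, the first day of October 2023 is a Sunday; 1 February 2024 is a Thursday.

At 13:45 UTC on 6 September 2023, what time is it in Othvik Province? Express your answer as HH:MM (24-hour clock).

01:45

1 October 2023 is a Sunday, so the first Monday is October 2.
1 February 2024 is a Thursday, so Fridays fall on 2, 9, 16, 23; the last is February 23.
At the standard offset (UTC−12:00), 13:45 UTC − 12h = 01:45 Othvik Province standard time.
Daylight saving runs 2 October 2023 – 23 February 2024; the standard-time date in Othvik Province, 6 September 2023, is outside that window, so Othvik Province is on standard time at UTC−12:00.
13:45 UTC − 12h = 01:45 local.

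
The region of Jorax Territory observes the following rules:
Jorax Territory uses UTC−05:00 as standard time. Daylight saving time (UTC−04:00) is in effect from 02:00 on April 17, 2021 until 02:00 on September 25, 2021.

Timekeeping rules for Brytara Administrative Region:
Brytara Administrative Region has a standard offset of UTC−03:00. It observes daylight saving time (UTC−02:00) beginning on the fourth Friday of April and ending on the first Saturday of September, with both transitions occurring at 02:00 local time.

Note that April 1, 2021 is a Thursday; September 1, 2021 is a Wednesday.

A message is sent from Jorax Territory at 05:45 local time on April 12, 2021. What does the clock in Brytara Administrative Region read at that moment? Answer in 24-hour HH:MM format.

07:45

April 12, 2021 is outside the daylight-saving period (17 April – 25 September), so Jorax Territory is on standard time, UTC−05:00.
05:45 Jorax Territory + 5h = 10:45 UTC.
1 April 2021 is a Thursday, so the first Friday is April 2 and the fourth is April 23.
1 September 2021 is a Wednesday, so the first Saturday is September 4.
At the standard offset (UTC−03:00), 10:45 UTC − 3h = 07:45 Brytara Administrative Region standard time.
The standard-time date in Brytara Administrative Region, April 12, 2021, is outside the daylight-saving period (23 April – 4 September), so Brytara Administrative Region is on standard time, UTC−03:00.
10:45 UTC − 3h = 07:45 Brytara Administrative Region.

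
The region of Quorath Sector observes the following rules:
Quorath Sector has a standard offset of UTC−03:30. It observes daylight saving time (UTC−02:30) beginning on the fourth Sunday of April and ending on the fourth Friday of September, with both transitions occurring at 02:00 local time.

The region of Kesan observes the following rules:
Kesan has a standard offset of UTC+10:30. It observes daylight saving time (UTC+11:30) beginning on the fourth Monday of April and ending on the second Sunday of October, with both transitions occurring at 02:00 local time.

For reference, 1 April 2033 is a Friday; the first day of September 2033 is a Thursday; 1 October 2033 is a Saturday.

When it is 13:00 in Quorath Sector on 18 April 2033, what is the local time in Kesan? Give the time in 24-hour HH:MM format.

1 April 2033 is a Friday, so the first Sunday is April 3 and the fourth is April 24.
1 September 2033 is a Thursday, so the first Friday is September 2 and the fourth is September 23.
18 April 2033 is outside the daylight-saving period (24 April – 23 September), so Quorath Sector is on standard time, UTC−03:30.
13:00 Quorath Sector + 3h30m = 16:30 UTC.
1 April 2033 is a Friday, so the first Monday is April 4 and the fourth is April 25.
1 October 2033 is a Saturday, so the first Sunday is October 2 and the second is October 9.
At the standard offset (UTC+10:30), 16:30 UTC + 10h30m = 03:00 Kesan standard time (rolling into the next day, 19 April 2033).
The standard-time date in Kesan, 19 April 2033, is outside the daylight-saving period (25 April – 9 October), so Kesan is on standard time, UTC+10:30.
16:30 UTC + 10h30m = 03:00 Kesan (rolling into the next day, 19 April 2033).

03:00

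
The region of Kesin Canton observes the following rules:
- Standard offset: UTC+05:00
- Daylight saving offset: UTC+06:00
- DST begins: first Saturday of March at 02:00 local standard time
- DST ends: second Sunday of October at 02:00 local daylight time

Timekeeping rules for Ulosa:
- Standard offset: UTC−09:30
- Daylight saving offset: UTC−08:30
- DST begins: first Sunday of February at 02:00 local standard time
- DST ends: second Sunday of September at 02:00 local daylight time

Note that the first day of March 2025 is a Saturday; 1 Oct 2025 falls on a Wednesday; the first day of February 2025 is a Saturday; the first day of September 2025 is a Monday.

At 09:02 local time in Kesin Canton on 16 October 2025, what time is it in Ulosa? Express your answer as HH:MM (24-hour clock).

18:32

1 March 2025 is a Saturday, so the first Saturday is March 1.
1 October 2025 is a Wednesday, so the first Sunday is October 5 and the second is October 12.
16 October 2025 is outside the daylight-saving period (1 March – 12 October), so Kesin Canton is on standard time, UTC+05:00.
09:02 Kesin Canton − 5h = 04:02 UTC.
1 February 2025 is a Saturday, so the first Sunday is February 2.
1 September 2025 is a Monday, so the first Sunday is September 7 and the second is September 14.
At the standard offset (UTC−09:30), 04:02 UTC − 9h30m = 18:32 Ulosa standard time (rolling into the previous day, 15 October 2025).
The standard-time date in Ulosa, 15 October 2025, is outside the daylight-saving period (2 February – 14 September), so Ulosa is on standard time, UTC−09:30.
04:02 UTC − 9h30m = 18:32 Ulosa (rolling into the previous day, 15 October 2025).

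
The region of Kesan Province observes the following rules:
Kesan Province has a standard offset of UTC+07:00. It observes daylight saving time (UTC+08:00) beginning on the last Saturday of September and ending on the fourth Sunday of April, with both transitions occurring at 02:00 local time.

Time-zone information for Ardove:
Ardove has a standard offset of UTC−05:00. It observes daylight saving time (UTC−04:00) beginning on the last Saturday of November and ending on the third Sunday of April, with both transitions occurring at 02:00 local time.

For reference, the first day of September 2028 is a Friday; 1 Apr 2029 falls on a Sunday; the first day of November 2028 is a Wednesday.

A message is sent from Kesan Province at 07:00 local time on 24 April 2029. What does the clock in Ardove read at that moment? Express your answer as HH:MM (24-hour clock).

19:00

1 September 2028 is a Friday, so Saturdays fall on 2, 9, 16, 23, 30; the last is September 30.
1 April 2029 is a Sunday, so the first Sunday is April 1 and the fourth is April 22.
24 April 2029 does not fall between 30 September 2028 and 22 April 2029, so daylight saving is not in effect and Kesan Province is at UTC+07:00.
07:00 Kesan Province − 7h = 00:00 UTC.
1 November 2028 is a Wednesday, so Saturdays fall on 4, 11, 18, 25; the last is November 25.
1 April 2029 is a Sunday, so the first Sunday is April 1 and the third is April 15.
At the standard offset (UTC−05:00), 00:00 UTC − 5h = 19:00 Ardove standard time (rolling into the previous day, 23 April 2029).
Daylight saving runs 25 November 2028 – 15 April 2029; the standard-time date in Ardove, 23 April 2029, is outside that window, so Ardove is on standard time at UTC−05:00.
00:00 UTC − 5h = 19:00 Ardove (rolling into the previous day, 23 April 2029).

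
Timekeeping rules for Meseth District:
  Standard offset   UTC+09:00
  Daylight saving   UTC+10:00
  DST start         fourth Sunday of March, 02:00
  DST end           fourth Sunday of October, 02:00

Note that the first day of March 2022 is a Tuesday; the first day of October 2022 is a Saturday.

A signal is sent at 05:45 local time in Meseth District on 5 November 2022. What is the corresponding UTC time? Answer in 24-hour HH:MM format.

20:45

1 March 2022 is a Tuesday, so the first Sunday is March 6 and the fourth is March 27.
1 October 2022 is a Saturday, so the first Sunday is October 2 and the fourth is October 23.
Daylight saving runs 27 March – 23 October; 5 November 2022 is outside that window, so Meseth District is on standard time at UTC+09:00.
05:45 local − 9h = 20:45 UTC (rolling into the previous day, 4 November 2022).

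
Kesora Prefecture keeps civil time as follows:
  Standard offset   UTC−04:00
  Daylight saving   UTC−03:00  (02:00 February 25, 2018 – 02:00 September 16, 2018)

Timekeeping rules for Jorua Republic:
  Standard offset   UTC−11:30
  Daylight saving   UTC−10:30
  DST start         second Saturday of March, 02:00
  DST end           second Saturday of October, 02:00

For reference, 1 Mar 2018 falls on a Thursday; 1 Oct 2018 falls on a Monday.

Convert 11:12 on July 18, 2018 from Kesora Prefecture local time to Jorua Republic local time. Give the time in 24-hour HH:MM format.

03:42

Daylight saving runs 25 February – 16 September; July 18, 2018 is inside that window, so Kesora Prefecture is at UTC−03:00.
11:12 Kesora Prefecture + 3h = 14:12 UTC.
1 March 2018 is a Thursday, so the first Saturday is March 3 and the second is March 10.
1 October 2018 is a Monday, so the first Saturday is October 6 and the second is October 13.
At the standard offset (UTC−11:30), 14:12 UTC − 11h30m = 02:42 Jorua Republic standard time.
The standard-time date in Jorua Republic, July 18, 2018, falls between 10 March and 13 October, so daylight saving is in effect and Jorua Republic is at UTC−10:30.
14:12 UTC − 10h30m = 03:42 Jorua Republic.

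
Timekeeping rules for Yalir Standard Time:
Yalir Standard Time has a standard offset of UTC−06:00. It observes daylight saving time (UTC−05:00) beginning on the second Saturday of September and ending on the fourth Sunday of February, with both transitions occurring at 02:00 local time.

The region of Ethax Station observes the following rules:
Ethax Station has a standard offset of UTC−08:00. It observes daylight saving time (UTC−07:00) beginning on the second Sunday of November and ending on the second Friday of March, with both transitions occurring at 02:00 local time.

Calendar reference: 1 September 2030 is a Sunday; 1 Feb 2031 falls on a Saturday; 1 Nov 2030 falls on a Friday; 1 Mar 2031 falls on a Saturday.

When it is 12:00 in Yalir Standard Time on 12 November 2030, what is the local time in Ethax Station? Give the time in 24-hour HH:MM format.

10:00

1 September 2030 is a Sunday, so the first Saturday is September 7 and the second is September 14.
1 February 2031 is a Saturday, so the first Sunday is February 2 and the fourth is February 23.
Daylight saving runs 14 September 2030 – 23 February 2031; 12 November 2030 is inside that window, so Yalir Standard Time is at UTC−05:00.
12:00 Yalir Standard Time + 5h = 17:00 UTC.
1 November 2030 is a Friday, so the first Sunday is November 3 and the second is November 10.
1 March 2031 is a Saturday, so the first Friday is March 7 and the second is March 14.
At the standard offset (UTC−08:00), 17:00 UTC − 8h = 09:00 Ethax Station standard time.
Daylight saving runs 10 November 2030 – 14 March 2031; the standard-time date in Ethax Station, 12 November 2030, is inside that window, so Ethax Station is at UTC−07:00.
17:00 UTC − 7h = 10:00 Ethax Station.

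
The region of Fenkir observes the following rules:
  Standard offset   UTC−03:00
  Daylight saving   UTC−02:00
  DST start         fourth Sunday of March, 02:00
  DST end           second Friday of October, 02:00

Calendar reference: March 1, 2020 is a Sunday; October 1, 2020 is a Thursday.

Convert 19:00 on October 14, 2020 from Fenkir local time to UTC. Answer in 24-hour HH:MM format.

1 March 2020 is a Sunday, so the first Sunday is March 1 and the fourth is March 22.
1 October 2020 is a Thursday, so the first Friday is October 2 and the second is October 9.
October 14, 2020 is outside the daylight-saving period (22 March – 9 October), so Fenkir is on standard time, UTC−03:00.
19:00 local + 3h = 22:00 UTC.

22:00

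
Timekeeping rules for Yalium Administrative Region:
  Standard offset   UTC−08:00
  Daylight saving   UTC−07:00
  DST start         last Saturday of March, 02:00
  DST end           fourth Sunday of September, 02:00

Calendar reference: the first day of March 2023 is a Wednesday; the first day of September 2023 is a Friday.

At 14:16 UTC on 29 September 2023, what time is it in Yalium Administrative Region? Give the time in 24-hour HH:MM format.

1 March 2023 is a Wednesday, so Saturdays fall on 4, 11, 18, 25; the last is March 25.
1 September 2023 is a Friday, so the first Sunday is September 3 and the fourth is September 24.
At the standard offset (UTC−08:00), 14:16 UTC − 8h = 06:16 Yalium Administrative Region standard time.
The standard-time date in Yalium Administrative Region, 29 September 2023, is outside the daylight-saving period (25 March – 24 September), so Yalium Administrative Region is on standard time, UTC−08:00.
14:16 UTC − 8h = 06:16 local.

06:16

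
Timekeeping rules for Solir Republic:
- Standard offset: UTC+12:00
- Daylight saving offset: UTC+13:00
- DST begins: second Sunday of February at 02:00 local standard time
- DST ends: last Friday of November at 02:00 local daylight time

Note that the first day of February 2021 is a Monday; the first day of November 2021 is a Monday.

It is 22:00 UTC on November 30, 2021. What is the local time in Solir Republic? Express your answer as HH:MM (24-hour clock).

10:00

1 February 2021 is a Monday, so the first Sunday is February 7 and the second is February 14.
1 November 2021 is a Monday, so Fridays fall on 5, 12, 19, 26; the last is November 26.
At the standard offset (UTC+12:00), 22:00 UTC + 12h = 10:00 Solir Republic standard time (rolling into the next day, 1 December 2021).
Daylight saving runs 14 February – 26 November; the standard-time date in Solir Republic, December 1, 2021, is outside that window, so Solir Republic is on standard time at UTC+12:00.
22:00 UTC + 12h = 10:00 local (rolling into the next day, 1 December 2021).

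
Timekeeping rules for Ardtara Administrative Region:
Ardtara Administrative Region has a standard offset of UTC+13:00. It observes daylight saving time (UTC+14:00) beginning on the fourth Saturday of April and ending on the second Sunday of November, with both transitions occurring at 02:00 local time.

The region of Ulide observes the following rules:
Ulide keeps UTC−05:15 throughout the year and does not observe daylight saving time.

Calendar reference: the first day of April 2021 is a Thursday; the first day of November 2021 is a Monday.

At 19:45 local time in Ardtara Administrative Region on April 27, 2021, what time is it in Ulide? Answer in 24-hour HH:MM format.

1 April 2021 is a Thursday, so the first Saturday is April 3 and the fourth is April 24.
1 November 2021 is a Monday, so the first Sunday is November 7 and the second is November 14.
April 27, 2021 lies within the daylight-saving period (24 April – 14 November), so Ardtara Administrative Region is on daylight time, UTC+14:00.
19:45 Ardtara Administrative Region − 14h = 05:45 UTC.
Ulide stays on UTC−05:15 all year.
05:45 UTC − 5h15m = 00:30 Ulide.

00:30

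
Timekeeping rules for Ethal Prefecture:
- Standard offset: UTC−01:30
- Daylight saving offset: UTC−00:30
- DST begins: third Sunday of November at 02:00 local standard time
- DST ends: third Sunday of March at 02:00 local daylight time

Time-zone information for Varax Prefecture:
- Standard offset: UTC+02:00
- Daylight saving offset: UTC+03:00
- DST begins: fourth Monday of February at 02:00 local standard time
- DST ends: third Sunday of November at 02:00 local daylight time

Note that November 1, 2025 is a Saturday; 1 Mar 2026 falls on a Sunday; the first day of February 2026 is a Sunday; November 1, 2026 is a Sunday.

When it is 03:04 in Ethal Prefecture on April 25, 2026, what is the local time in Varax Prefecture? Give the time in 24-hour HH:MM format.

07:34

1 November 2025 is a Saturday, so the first Sunday is November 2 and the third is November 16.
1 March 2026 is a Sunday, so the first Sunday is March 1 and the third is March 15.
April 25, 2026 is outside the daylight-saving period (16 November 2025 – 15 March 2026), so Ethal Prefecture is on standard time, UTC−01:30.
03:04 Ethal Prefecture + 1h30m = 04:34 UTC.
1 February 2026 is a Sunday, so the first Monday is February 2 and the fourth is February 23.
1 November 2026 is a Sunday, so the first Sunday is November 1 and the third is November 15.
At the standard offset (UTC+02:00), 04:34 UTC + 2h = 06:34 Varax Prefecture standard time.
The standard-time date in Varax Prefecture, April 25, 2026, lies within the daylight-saving period (23 February – 15 November), so Varax Prefecture is on daylight time, UTC+03:00.
04:34 UTC + 3h = 07:34 Varax Prefecture.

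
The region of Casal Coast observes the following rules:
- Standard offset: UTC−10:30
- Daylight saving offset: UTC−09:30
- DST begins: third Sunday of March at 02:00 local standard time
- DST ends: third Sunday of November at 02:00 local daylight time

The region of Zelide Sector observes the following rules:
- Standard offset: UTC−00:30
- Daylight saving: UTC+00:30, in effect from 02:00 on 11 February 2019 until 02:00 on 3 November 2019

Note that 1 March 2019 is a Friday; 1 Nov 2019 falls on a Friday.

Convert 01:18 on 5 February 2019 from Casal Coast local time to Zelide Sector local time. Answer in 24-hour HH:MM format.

11:18

1 March 2019 is a Friday, so the first Sunday is March 3 and the third is March 17.
1 November 2019 is a Friday, so the first Sunday is November 3 and the third is November 17.
5 February 2019 does not fall between 17 March and 17 November, so daylight saving is not in effect and Casal Coast is at UTC−10:30.
01:18 Casal Coast + 10h30m = 11:48 UTC.
At the standard offset (UTC−00:30), 11:48 UTC − 0h30m = 11:18 Zelide Sector standard time.
The standard-time date in Zelide Sector, 5 February 2019, is outside the daylight-saving period (11 February – 3 November), so Zelide Sector is on standard time, UTC−00:30.
11:48 UTC − 0h30m = 11:18 Zelide Sector.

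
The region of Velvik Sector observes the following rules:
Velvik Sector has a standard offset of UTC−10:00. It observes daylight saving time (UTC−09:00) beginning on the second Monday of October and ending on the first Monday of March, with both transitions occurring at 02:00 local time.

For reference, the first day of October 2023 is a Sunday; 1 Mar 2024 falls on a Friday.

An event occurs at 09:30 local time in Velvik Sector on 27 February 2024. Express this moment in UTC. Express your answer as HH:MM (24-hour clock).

18:30

1 October 2023 is a Sunday, so the first Monday is October 2 and the second is October 9.
1 March 2024 is a Friday, so the first Monday is March 4.
Daylight saving runs 9 October 2023 – 4 March 2024; 27 February 2024 is inside that window, so Velvik Sector is at UTC−09:00.
09:30 local + 9h = 18:30 UTC.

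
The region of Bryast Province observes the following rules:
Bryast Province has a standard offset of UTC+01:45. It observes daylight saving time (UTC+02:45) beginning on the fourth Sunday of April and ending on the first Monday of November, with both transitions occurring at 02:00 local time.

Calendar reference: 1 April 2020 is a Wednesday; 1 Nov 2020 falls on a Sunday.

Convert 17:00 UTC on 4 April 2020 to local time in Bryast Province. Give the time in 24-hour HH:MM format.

18:45

1 April 2020 is a Wednesday, so the first Sunday is April 5 and the fourth is April 26.
1 November 2020 is a Sunday, so the first Monday is November 2.
At the standard offset (UTC+01:45), 17:00 UTC + 1h45m = 18:45 Bryast Province standard time.
Daylight saving runs 26 April – 2 November; the standard-time date in Bryast Province, 4 April 2020, is outside that window, so Bryast Province is on standard time at UTC+01:45.
17:00 UTC + 1h45m = 18:45 local.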